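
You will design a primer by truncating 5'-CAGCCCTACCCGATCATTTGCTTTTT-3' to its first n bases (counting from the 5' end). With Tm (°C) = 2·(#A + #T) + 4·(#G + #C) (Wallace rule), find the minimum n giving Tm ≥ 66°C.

n = 21

First 20 bases: CAGCCCTACCCGATCATTTG → Tm = 62°C (< 66°C)
First 21 bases: CAGCCCTACCCGATCATTTGC → Tm = 66°C (≥ 66°C)
Each additional base adds 2°C (A/T) or 4°C (G/C), so Tm is non-decreasing in n; n = 21 is the first length to reach 66°C.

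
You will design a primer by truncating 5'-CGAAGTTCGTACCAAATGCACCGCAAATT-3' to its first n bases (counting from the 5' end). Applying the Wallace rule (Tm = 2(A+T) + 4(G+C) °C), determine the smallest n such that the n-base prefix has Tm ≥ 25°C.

First 8 bases: CGAAGTTC → Tm = 24°C (< 25°C)
First 9 bases: CGAAGTTCG → Tm = 28°C (≥ 25°C)
Since every base adds ≥2°C, Tm only increases with n, so the threshold is first crossed at n = 9.

n = 9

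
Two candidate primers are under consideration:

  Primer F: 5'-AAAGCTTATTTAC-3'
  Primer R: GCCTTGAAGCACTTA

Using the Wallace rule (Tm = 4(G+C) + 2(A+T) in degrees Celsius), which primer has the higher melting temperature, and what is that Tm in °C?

Primer F: A+T=10, G+C=3 → Tm = 2(10)+4(3) = 32°C
Primer R: A+T=8, G+C=7 → Tm = 2(8)+4(7) = 44°C
32°C vs 44°C → primer R is higher.

Primer R, 44°C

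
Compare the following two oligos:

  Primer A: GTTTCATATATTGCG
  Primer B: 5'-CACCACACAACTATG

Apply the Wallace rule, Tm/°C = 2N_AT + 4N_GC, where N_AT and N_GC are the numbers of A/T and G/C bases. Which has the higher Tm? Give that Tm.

Primer A: A+T=10, G+C=5 → Tm = 2(10)+4(5) = 40°C
Primer B: A+T=8, G+C=7 → Tm = 2(8)+4(7) = 44°C
40°C vs 44°C → primer B is higher.

Primer B, 44°C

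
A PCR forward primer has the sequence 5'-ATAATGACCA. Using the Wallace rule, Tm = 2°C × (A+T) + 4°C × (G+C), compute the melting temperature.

Base counts: C=2, T=2, A=5, G=1
A+T = 7, G+C = 3
Tm = 2(7) + 4(3) = 14 + 12 = 26°C

26°C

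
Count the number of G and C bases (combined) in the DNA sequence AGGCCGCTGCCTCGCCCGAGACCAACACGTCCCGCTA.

Scanning the sequence gives C=17, A=7, T=4, G=9.
Total G or C: 9 + 17 = 26

26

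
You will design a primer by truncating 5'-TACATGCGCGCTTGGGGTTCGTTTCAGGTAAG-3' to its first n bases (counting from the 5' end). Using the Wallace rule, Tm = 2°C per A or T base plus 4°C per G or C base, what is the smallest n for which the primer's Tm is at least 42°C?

n = 14

First 13 bases: TACATGCGCGCTT → Tm = 40°C (< 42°C)
First 14 bases: TACATGCGCGCTTG → Tm = 44°C (≥ 42°C)
Since every base adds ≥2°C, Tm only increases with n, so the threshold is first crossed at n = 14.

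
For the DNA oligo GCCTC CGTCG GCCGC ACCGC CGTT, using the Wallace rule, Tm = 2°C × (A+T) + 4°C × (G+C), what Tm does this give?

Base counts: C=12, T=4, G=7, A=1
A+T = 5, G+C = 19
Tm = 2×5 + 4×19 = 86°C

86°C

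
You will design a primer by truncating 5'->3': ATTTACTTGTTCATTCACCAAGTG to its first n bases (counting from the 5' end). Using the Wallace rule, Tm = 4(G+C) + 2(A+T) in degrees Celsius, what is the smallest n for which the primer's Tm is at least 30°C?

First 11 bases: ATTTACTTGTT → Tm = 26°C (< 30°C)
First 12 bases: ATTTACTTGTTC → Tm = 30°C (≥ 30°C)
Each additional base adds 2°C (A/T) or 4°C (G/C), so Tm is non-decreasing in n; n = 12 is the first length to reach 30°C.

n = 12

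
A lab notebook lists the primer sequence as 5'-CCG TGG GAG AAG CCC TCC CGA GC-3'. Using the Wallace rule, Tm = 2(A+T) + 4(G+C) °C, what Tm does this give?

80°C

Base counts: C=9, T=2, A=4, G=8
AT pairs contribute 6, GC pairs contribute 17.
Tm = 4·17 + 2·6 = 68 + 12 = 80°C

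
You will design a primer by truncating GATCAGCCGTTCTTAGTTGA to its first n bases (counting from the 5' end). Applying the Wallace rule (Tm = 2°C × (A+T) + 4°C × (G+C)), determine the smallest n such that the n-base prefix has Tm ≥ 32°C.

n = 10

First 9 bases: GATCAGCCG → Tm = 30°C (< 32°C)
First 10 bases: GATCAGCCGT → Tm = 32°C (≥ 32°C)
Each additional base adds 2°C (A/T) or 4°C (G/C), so Tm is non-decreasing in n; n = 10 is the first length to reach 32°C.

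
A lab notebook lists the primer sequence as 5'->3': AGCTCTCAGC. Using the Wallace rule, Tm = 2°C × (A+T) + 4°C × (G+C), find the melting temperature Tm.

Counting bases: A=2, G=2, C=4, T=2
So N_AT = 4 and N_GC = 6.
Tm = 2(4) + 4(6) = 8 + 24 = 32°C

32°C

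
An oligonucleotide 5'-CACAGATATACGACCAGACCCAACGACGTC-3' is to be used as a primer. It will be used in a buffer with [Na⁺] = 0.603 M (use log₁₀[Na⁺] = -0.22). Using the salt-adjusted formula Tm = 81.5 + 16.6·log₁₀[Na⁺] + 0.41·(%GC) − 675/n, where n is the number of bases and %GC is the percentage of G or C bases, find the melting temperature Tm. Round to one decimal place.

Length n = 30. Counting bases: C=11, G=5, A=11, T=3
G+C = 16, so %GC = 16/30 × 100 = 53.333%
Salt term: 16.6 × (-0.22) = -3.652
GC term: 0.41 × 53.333 = 21.867; length term: −675/30 = −22.5
Tm = 81.5 + (-3.652) + 21.867 − 22.5 = 77.215 → 77.2°C

77.2°C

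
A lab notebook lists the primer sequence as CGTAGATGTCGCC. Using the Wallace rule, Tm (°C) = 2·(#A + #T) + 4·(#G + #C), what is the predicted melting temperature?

42°C

Base counts: C=4, A=2, G=4, T=3
So N_AT = 5 and N_GC = 8.
Tm = 2(5) + 4(8) = 10 + 32 = 42°C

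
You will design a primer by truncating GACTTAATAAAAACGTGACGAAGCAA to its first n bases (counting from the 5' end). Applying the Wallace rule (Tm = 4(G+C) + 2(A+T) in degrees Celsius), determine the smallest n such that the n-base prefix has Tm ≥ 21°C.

n = 9

First 8 bases: GACTTAAT → Tm = 20°C (< 21°C)
First 9 bases: GACTTAATA → Tm = 22°C (≥ 21°C)
Since every base adds ≥2°C, Tm only increases with n, so the threshold is first crossed at n = 9.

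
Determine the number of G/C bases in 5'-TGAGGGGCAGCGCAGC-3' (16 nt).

12

Base counts: G=8, T=1, C=4, A=3
G+C = 8 + 4 = 12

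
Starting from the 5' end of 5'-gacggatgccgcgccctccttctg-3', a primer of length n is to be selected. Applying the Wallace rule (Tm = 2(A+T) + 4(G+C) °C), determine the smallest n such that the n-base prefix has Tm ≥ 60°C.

First 16 bases: GACGGATGCCGCGCCC → Tm = 58°C (< 60°C)
First 17 bases: GACGGATGCCGCGCCCT → Tm = 60°C (≥ 60°C)
Each additional base adds 2°C (A/T) or 4°C (G/C), so Tm is non-decreasing in n; n = 17 is the first length to reach 60°C.

n = 17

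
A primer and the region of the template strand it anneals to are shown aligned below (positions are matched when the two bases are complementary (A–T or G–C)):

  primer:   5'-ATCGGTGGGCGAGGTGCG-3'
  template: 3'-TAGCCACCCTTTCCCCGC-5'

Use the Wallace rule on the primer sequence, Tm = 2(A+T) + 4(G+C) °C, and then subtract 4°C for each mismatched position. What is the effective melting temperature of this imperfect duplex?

50°C

Primer base counts: A=2, T=3, G=10, C=3 → A+T=5, G+C=13
Perfect-match Tm = 2(5) + 4(13) = 10 + 52 = 62°C
Mismatches (positions where the bases are not complementary): 3 (at positions 10, 11, 15)
Effective Tm = 62 − 3×4 = 62 − 12 = 50°C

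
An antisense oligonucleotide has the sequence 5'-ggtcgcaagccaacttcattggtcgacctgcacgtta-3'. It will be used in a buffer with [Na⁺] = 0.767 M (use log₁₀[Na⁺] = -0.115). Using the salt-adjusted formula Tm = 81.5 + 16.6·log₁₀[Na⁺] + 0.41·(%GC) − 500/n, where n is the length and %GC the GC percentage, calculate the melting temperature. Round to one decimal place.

Length n = 37. T=9, C=11, A=8, G=9
G+C = 20, so %GC = 20/37 × 100 = 54.054%
Salt term: 16.6 × (-0.115) = -1.909
GC term: 0.41 × 54.054 = 22.162; length term: −500/37 = −13.514
Tm = 81.5 + (-1.909) + 22.162 − 13.514 = 88.239 → 88.2°C

88.2°C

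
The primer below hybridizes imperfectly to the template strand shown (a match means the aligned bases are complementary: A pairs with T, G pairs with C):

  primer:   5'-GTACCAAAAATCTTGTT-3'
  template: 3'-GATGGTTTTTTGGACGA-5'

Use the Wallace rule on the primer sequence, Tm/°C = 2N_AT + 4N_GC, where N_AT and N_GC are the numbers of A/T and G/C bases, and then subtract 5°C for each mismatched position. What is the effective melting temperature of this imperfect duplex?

Primer base counts: A=6, T=6, G=2, C=3 → A+T=12, G+C=5
Perfect-match Tm = 2(12) + 4(5) = 24 + 20 = 44°C
Mismatches (positions where the bases are not complementary): 4 (at positions 1, 11, 13, 16)
Effective Tm = 44 − 4×5 = 44 − 20 = 24°C

24°C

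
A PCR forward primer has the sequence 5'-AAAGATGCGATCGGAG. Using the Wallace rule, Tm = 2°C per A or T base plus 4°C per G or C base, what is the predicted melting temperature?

48°C

Base counts: T=2, C=2, A=6, G=6
So N_AT = 8 and N_GC = 8.
Tm = 4·8 + 2·8 = 32 + 16 = 48°C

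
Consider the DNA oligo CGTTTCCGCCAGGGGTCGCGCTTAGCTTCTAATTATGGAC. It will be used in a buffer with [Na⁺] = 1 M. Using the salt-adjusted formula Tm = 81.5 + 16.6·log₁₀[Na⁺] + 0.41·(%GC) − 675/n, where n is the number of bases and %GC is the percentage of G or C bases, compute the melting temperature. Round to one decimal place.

Length n = 40. Base counts: A=6, T=12, G=11, C=11
G+C = 22, so %GC = 22/40 × 100 = 55%
Salt term: 16.6 × (0) = 0
GC term: 0.41 × 55 = 22.55; length term: −675/40 = −16.875
Tm = 81.5 + (0) + 22.55 − 16.875 = 87.175 → 87.2°C

87.2°C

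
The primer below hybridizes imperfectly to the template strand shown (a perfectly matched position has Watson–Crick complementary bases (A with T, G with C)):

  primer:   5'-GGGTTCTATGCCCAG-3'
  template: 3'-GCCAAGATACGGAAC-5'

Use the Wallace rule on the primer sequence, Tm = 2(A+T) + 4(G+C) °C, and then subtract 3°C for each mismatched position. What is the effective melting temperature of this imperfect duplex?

Primer base counts: A=2, T=4, G=5, C=4 → A+T=6, G+C=9
Perfect-match Tm = 2(6) + 4(9) = 12 + 36 = 48°C
Mismatches (positions where the bases are not complementary): 3 (at positions 1, 13, 14)
Effective Tm = 48 − 3×3 = 48 − 9 = 39°C

39°C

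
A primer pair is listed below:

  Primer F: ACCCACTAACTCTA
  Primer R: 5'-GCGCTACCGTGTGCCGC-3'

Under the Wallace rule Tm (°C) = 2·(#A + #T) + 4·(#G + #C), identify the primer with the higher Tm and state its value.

Primer F: A+T=8, G+C=6 → Tm = 2(8)+4(6) = 40°C
Primer R: A+T=4, G+C=13 → Tm = 2(4)+4(13) = 60°C
40°C vs 60°C → primer R is higher.

Primer R, 60°C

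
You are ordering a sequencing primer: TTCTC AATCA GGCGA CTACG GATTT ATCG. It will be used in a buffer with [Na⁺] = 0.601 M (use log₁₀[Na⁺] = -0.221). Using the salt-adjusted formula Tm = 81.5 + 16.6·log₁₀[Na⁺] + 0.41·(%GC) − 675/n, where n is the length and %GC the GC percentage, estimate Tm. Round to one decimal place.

72.9°C

Length n = 29. Base counts: A=7, T=9, G=6, C=7
G+C = 13, so %GC = 13/29 × 100 = 44.828%
Salt term: 16.6 × (-0.221) = -3.669
GC term: 0.41 × 44.828 = 18.379; length term: −675/29 = −23.276
Tm = 81.5 + (-3.669) + 18.379 − 23.276 = 72.934 → 72.9°C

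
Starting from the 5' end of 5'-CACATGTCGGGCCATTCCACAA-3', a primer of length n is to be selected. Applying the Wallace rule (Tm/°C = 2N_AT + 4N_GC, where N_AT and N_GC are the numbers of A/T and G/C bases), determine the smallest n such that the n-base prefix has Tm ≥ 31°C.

n = 10

First 9 bases: CACATGTCG → Tm = 28°C (< 31°C)
First 10 bases: CACATGTCGG → Tm = 32°C (≥ 31°C)
Each additional base adds 2°C (A/T) or 4°C (G/C), so Tm is non-decreasing in n; n = 10 is the first length to reach 31°C.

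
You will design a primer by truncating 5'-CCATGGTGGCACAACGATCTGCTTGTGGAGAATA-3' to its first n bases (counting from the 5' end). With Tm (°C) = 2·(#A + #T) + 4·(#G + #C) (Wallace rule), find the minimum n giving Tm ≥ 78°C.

n = 25

First 24 bases: CCATGGTGGCACAACGATCTGCTT → Tm = 74°C (< 78°C)
First 25 bases: CCATGGTGGCACAACGATCTGCTTG → Tm = 78°C (≥ 78°C)
Each additional base adds 2°C (A/T) or 4°C (G/C), so Tm is non-decreasing in n; n = 25 is the first length to reach 78°C.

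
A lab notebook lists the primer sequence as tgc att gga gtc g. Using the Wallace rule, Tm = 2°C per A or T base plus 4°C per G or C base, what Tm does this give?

40°C

Base counts: C=2, G=5, A=2, T=4
So N_AT = 6 and N_GC = 7.
Tm = 4·7 + 2·6 = 28 + 12 = 40°C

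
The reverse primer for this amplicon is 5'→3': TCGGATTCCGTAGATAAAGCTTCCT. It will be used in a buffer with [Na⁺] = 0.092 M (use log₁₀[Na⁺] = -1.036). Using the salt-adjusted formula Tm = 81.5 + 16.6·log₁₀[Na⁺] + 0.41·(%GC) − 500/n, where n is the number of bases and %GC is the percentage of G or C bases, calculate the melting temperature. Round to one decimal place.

62.3°C

Length n = 25. Counting bases: C=6, T=8, A=6, G=5
G+C = 11, so %GC = 11/25 × 100 = 44%
Salt term: 16.6 × (-1.036) = -17.198
GC term: 0.41 × 44 = 18.04; length term: −500/25 = −20
Tm = 81.5 + (-17.198) + 18.04 − 20 = 62.342 → 62.3°C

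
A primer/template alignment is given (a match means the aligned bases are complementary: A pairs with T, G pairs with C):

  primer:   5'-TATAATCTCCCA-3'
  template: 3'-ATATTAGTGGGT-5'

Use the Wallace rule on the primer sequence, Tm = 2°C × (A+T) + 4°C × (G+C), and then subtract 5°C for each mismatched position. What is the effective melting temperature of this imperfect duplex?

Primer base counts: A=4, T=4, G=0, C=4 → A+T=8, G+C=4
Perfect-match Tm = 2(8) + 4(4) = 16 + 16 = 32°C
Mismatches (positions where the bases are not complementary): 1 (at position 8)
Effective Tm = 32 − 1×5 = 32 − 5 = 27°C

27°C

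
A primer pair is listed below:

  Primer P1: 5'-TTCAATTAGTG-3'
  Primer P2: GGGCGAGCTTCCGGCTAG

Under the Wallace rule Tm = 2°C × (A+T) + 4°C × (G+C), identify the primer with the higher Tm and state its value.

Primer P1: A+T=8, G+C=3 → Tm = 2(8)+4(3) = 28°C
Primer P2: A+T=5, G+C=13 → Tm = 2(5)+4(13) = 62°C
28°C vs 62°C → primer P2 is higher.

Primer P2, 62°C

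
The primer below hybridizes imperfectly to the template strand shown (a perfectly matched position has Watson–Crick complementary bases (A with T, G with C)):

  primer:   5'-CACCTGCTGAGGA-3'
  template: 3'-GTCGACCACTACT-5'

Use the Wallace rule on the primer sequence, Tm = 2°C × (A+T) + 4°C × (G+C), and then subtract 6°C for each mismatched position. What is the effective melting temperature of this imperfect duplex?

Primer base counts: A=3, T=2, G=4, C=4 → A+T=5, G+C=8
Perfect-match Tm = 2(5) + 4(8) = 10 + 32 = 42°C
Mismatches (positions where the bases are not complementary): 3 (at positions 3, 7, 11)
Effective Tm = 42 − 3×6 = 42 − 18 = 24°C

24°C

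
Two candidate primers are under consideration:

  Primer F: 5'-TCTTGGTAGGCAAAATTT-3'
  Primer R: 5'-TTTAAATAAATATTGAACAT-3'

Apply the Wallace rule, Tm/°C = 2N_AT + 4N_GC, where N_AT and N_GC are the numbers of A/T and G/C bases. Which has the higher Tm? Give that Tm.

Primer F: A+T=12, G+C=6 → Tm = 2(12)+4(6) = 48°C
Primer R: A+T=18, G+C=2 → Tm = 2(18)+4(2) = 44°C
48°C vs 44°C → primer F is higher.

Primer F, 48°C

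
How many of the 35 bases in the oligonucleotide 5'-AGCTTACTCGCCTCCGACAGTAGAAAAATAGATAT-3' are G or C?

14

C=8, T=8, A=13, G=6
G+C = 6 + 8 = 14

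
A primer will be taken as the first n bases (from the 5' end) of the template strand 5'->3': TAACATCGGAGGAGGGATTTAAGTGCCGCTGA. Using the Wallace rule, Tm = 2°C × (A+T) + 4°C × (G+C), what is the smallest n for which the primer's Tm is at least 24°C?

First 8 bases: TAACATCG → Tm = 22°C (< 24°C)
First 9 bases: TAACATCGG → Tm = 26°C (≥ 24°C)
Each additional base adds 2°C (A/T) or 4°C (G/C), so Tm is non-decreasing in n; n = 9 is the first length to reach 24°C.

n = 9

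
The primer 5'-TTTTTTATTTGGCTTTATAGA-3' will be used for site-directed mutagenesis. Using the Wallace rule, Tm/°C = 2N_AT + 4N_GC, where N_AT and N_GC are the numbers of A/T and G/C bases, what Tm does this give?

Base counts: G=3, C=1, A=4, T=13
So N_AT = 17 and N_GC = 4.
Tm = 2(17) + 4(4) = 34 + 16 = 50°C

50°C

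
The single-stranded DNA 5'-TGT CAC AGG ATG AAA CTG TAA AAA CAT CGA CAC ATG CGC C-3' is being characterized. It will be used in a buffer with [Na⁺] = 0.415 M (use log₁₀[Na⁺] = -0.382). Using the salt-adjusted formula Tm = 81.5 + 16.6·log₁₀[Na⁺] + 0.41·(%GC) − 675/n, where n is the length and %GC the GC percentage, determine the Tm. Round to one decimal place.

76.7°C

Length n = 40. Scanning the sequence gives A=15, C=10, G=8, T=7.
G+C = 18, so %GC = 18/40 × 100 = 45%
Salt term: 16.6 × (-0.382) = -6.341
GC term: 0.41 × 45 = 18.45; length term: −675/40 = −16.875
Tm = 81.5 + (-6.341) + 18.45 − 16.875 = 76.734 → 76.7°C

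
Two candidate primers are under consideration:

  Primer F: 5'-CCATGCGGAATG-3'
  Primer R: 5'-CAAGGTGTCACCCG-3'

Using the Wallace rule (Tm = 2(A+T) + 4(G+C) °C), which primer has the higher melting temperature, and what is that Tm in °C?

Primer F: A+T=5, G+C=7 → Tm = 2(5)+4(7) = 38°C
Primer R: A+T=5, G+C=9 → Tm = 2(5)+4(9) = 46°C
38°C vs 46°C → primer R is higher.

Primer R, 46°C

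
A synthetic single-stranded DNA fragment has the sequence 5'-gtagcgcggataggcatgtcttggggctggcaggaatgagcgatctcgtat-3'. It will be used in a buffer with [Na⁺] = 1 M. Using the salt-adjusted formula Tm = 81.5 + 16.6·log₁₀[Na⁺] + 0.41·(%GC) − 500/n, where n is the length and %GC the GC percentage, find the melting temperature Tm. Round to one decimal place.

95.0°C

Length n = 51. Counting bases: G=20, T=12, A=10, C=9
G+C = 29, so %GC = 29/51 × 100 = 56.863%
Salt term: 16.6 × (0) = 0
GC term: 0.41 × 56.863 = 23.314; length term: −500/51 = −9.804
Tm = 81.5 + (0) + 23.314 − 9.804 = 95.01 → 95.0°C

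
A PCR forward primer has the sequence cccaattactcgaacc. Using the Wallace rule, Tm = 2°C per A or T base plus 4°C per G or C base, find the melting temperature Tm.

48°C

G=1, C=7, A=5, T=3
So N_AT = 8 and N_GC = 8.
Tm = 2(8) + 4(8) = 16 + 32 = 48°C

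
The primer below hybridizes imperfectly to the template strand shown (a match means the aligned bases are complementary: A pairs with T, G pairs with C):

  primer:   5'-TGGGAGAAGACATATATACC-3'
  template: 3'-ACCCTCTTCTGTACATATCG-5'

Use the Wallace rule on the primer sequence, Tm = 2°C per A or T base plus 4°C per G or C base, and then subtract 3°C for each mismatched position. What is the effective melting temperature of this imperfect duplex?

50°C

Primer base counts: A=8, T=4, G=5, C=3 → A+T=12, G+C=8
Perfect-match Tm = 2(12) + 4(8) = 24 + 32 = 56°C
Mismatches (positions where the bases are not complementary): 2 (at positions 14, 19)
Effective Tm = 56 − 2×3 = 56 − 6 = 50°C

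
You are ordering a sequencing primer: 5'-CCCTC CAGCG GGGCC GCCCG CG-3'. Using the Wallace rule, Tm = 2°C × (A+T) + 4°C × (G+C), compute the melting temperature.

Counting bases: G=8, A=1, T=1, C=12
A+T = 2, G+C = 20
Tm = 4·20 + 2·2 = 80 + 4 = 84°C

84°C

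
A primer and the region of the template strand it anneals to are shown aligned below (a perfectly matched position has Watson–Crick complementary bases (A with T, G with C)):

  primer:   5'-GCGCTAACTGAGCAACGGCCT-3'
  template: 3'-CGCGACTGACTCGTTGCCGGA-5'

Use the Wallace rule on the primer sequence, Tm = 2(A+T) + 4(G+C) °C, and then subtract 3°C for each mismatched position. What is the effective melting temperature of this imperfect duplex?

Primer base counts: A=5, T=3, G=6, C=7 → A+T=8, G+C=13
Perfect-match Tm = 2(8) + 4(13) = 16 + 52 = 68°C
Mismatches (positions where the bases are not complementary): 1 (at position 6)
Effective Tm = 68 − 1×3 = 68 − 3 = 65°C

65°C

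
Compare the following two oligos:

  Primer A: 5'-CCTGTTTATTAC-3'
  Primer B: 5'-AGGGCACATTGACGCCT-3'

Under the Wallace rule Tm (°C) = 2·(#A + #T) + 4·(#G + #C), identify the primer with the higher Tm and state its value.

Primer B, 54°C

Primer A: A+T=8, G+C=4 → Tm = 2(8)+4(4) = 32°C
Primer B: A+T=7, G+C=10 → Tm = 2(7)+4(10) = 54°C
32°C vs 54°C → primer B is higher.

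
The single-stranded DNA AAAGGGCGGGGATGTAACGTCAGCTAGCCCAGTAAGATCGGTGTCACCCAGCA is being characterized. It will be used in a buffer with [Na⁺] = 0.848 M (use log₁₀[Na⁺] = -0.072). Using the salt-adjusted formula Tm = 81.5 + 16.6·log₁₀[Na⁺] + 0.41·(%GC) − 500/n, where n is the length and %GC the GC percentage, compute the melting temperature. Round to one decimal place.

94.1°C

Length n = 53. Counting bases: A=15, G=17, T=8, C=13
G+C = 30, so %GC = 30/53 × 100 = 56.604%
Salt term: 16.6 × (-0.072) = -1.195
GC term: 0.41 × 56.604 = 23.208; length term: −500/53 = −9.434
Tm = 81.5 + (-1.195) + 23.208 − 9.434 = 94.079 → 94.1°C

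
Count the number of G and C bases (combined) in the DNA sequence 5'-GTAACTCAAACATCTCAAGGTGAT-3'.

9

A=9, C=5, T=6, G=4
Total G or C: 4 + 5 = 9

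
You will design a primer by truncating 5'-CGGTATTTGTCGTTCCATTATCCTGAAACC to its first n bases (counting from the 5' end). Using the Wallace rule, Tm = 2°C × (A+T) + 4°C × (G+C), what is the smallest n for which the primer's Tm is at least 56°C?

n = 20

First 19 bases: CGGTATTTGTCGTTCCATT → Tm = 54°C (< 56°C)
First 20 bases: CGGTATTTGTCGTTCCATTA → Tm = 56°C (≥ 56°C)
Since every base adds ≥2°C, Tm only increases with n, so the threshold is first crossed at n = 20.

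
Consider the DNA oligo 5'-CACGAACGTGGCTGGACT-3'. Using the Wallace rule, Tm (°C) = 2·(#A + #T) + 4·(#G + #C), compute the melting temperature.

58°C

Base counts: C=5, T=3, A=4, G=6
A+T = 7, G+C = 11
Tm = 4·11 + 2·7 = 44 + 14 = 58°C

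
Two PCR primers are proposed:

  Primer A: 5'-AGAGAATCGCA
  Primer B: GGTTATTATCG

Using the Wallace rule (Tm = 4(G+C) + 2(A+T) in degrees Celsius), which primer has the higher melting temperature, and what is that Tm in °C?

Primer A: A+T=6, G+C=5 → Tm = 2(6)+4(5) = 32°C
Primer B: A+T=7, G+C=4 → Tm = 2(7)+4(4) = 30°C
32°C vs 30°C → primer A is higher.

Primer A, 32°C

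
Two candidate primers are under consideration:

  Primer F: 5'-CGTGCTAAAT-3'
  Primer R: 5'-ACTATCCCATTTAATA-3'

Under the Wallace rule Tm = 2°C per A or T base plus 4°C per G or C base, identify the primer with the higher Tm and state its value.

Primer R, 40°C

Primer F: A+T=6, G+C=4 → Tm = 2(6)+4(4) = 28°C
Primer R: A+T=12, G+C=4 → Tm = 2(12)+4(4) = 40°C
28°C vs 40°C → primer R is higher.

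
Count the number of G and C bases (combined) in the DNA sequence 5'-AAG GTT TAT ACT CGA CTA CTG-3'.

8

Counting bases: A=6, T=7, C=4, G=4
G+C = 4 + 4 = 8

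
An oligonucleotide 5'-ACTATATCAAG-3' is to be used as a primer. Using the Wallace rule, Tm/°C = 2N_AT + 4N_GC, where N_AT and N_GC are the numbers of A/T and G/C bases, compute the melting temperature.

28°C

Counting bases: G=1, T=3, A=5, C=2
AT pairs contribute 8, GC pairs contribute 3.
Tm = 2×8 + 4×3 = 28°C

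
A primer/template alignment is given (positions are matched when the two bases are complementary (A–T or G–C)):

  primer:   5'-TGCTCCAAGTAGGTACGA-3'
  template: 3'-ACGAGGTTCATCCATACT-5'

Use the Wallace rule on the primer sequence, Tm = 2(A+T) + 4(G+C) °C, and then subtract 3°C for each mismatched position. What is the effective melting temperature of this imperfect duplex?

Primer base counts: A=5, T=4, G=5, C=4 → A+T=9, G+C=9
Perfect-match Tm = 2(9) + 4(9) = 18 + 36 = 54°C
Mismatches (positions where the bases are not complementary): 1 (at position 16)
Effective Tm = 54 − 1×3 = 54 − 3 = 51°C

51°C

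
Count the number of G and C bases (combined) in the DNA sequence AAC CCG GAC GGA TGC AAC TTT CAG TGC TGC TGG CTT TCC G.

Counting bases: A=7, G=11, T=10, C=12
G+C = 11 + 12 = 23

23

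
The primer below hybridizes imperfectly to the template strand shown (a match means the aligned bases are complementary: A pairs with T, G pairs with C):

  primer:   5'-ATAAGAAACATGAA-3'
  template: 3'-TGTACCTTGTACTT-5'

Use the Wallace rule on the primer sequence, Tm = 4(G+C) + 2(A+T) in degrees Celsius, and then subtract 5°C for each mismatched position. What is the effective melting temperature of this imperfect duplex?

19°C

Primer base counts: A=9, T=2, G=2, C=1 → A+T=11, G+C=3
Perfect-match Tm = 2(11) + 4(3) = 22 + 12 = 34°C
Mismatches (positions where the bases are not complementary): 3 (at positions 2, 4, 6)
Effective Tm = 34 − 3×5 = 34 − 15 = 19°C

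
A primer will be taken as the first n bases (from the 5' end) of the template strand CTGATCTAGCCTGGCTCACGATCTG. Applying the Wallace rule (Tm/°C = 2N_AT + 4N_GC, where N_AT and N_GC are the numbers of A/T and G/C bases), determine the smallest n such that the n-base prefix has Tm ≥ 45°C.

n = 15

First 14 bases: CTGATCTAGCCTGG → Tm = 44°C (< 45°C)
First 15 bases: CTGATCTAGCCTGGC → Tm = 48°C (≥ 45°C)
Each additional base adds 2°C (A/T) or 4°C (G/C), so Tm is non-decreasing in n; n = 15 is the first length to reach 45°C.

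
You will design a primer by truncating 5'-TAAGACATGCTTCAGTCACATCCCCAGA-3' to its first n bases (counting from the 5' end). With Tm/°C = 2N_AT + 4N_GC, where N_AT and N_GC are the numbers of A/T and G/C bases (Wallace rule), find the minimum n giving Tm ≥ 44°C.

First 15 bases: TAAGACATGCTTCAG → Tm = 42°C (< 44°C)
First 16 bases: TAAGACATGCTTCAGT → Tm = 44°C (≥ 44°C)
Each additional base adds 2°C (A/T) or 4°C (G/C), so Tm is non-decreasing in n; n = 16 is the first length to reach 44°C.

n = 16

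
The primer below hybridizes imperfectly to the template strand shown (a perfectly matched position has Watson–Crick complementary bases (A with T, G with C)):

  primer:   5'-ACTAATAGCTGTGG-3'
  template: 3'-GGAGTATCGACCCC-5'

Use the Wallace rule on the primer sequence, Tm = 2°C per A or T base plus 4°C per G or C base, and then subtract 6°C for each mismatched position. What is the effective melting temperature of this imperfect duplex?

22°C

Primer base counts: A=4, T=4, G=4, C=2 → A+T=8, G+C=6
Perfect-match Tm = 2(8) + 4(6) = 16 + 24 = 40°C
Mismatches (positions where the bases are not complementary): 3 (at positions 1, 4, 12)
Effective Tm = 40 − 3×6 = 40 − 18 = 22°C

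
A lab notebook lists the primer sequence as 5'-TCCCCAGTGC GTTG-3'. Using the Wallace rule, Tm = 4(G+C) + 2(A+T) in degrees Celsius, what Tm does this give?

46°C

Base counts: T=4, G=4, A=1, C=5
A+T = 5, G+C = 9
Tm = 4·9 + 2·5 = 36 + 10 = 46°C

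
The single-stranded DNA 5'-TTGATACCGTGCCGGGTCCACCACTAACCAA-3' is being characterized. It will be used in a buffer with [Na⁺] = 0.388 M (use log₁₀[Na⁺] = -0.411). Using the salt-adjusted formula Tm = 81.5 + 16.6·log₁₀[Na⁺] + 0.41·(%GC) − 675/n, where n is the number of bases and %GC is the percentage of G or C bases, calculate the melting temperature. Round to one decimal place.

Length n = 31. Counting bases: A=8, T=6, G=6, C=11
G+C = 17, so %GC = 17/31 × 100 = 54.839%
Salt term: 16.6 × (-0.411) = -6.823
GC term: 0.41 × 54.839 = 22.484; length term: −675/31 = −21.774
Tm = 81.5 + (-6.823) + 22.484 − 21.774 = 75.387 → 75.4°C

75.4°C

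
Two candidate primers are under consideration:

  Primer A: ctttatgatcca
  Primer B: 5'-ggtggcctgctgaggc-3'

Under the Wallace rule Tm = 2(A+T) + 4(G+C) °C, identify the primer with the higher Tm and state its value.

Primer A: A+T=8, G+C=4 → Tm = 2(8)+4(4) = 32°C
Primer B: A+T=4, G+C=12 → Tm = 2(4)+4(12) = 56°C
32°C vs 56°C → primer B is higher.

Primer B, 56°C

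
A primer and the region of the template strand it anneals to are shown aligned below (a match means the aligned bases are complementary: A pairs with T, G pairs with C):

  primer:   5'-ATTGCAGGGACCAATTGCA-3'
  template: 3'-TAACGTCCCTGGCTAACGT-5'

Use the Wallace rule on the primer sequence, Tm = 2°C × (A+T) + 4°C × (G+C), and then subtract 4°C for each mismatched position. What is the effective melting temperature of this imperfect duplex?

Primer base counts: A=6, T=4, G=5, C=4 → A+T=10, G+C=9
Perfect-match Tm = 2(10) + 4(9) = 20 + 36 = 56°C
Mismatches (positions where the bases are not complementary): 1 (at position 13)
Effective Tm = 56 − 1×4 = 56 − 4 = 52°C

52°C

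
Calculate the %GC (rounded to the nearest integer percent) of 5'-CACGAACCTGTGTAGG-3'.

A=4, G=5, C=4, T=3
G+C = 5 + 4 = 9 out of 16 bases
%GC = 9/16 × 100 = 56.25% ≈ 56%

56%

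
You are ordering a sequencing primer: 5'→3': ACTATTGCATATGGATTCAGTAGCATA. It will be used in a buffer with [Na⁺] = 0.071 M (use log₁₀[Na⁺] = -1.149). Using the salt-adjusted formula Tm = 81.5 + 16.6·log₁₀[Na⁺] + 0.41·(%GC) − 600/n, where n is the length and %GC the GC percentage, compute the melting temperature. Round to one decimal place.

Length n = 27. T=9, C=4, G=5, A=9
G+C = 9, so %GC = 9/27 × 100 = 33.333%
Salt term: 16.6 × (-1.149) = -19.073
GC term: 0.41 × 33.333 = 13.667; length term: −600/27 = −22.222
Tm = 81.5 + (-19.073) + 13.667 − 22.222 = 53.872 → 53.9°C

53.9°C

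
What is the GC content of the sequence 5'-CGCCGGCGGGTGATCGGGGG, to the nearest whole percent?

85%

Counting bases: A=1, C=5, G=12, T=2
G+C = 12 + 5 = 17 out of 20 bases
%GC = 17/20 × 100 = 85% ≈ 85%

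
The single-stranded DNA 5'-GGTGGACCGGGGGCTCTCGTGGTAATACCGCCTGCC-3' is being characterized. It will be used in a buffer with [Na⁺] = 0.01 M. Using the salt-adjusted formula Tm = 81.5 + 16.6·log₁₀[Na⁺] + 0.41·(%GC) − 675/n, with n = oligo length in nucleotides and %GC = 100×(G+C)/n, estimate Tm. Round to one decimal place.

58.0°C

Length n = 36. Scanning the sequence gives G=14, A=4, T=7, C=11.
G+C = 25, so %GC = 25/36 × 100 = 69.444%
Salt term: 16.6 × (-2) = -33.2
GC term: 0.41 × 69.444 = 28.472; length term: −675/36 = −18.75
Tm = 81.5 + (-33.2) + 28.472 − 18.75 = 58.022 → 58.0°C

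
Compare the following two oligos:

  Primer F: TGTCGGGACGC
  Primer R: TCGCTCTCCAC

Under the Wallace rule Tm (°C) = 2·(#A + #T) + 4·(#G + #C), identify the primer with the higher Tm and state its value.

Primer F, 38°C

Primer F: A+T=3, G+C=8 → Tm = 2(3)+4(8) = 38°C
Primer R: A+T=4, G+C=7 → Tm = 2(4)+4(7) = 36°C
38°C vs 36°C → primer F is higher.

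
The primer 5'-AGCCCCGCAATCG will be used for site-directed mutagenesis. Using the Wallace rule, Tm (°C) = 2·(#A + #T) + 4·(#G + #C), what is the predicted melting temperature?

44°C

A=3, T=1, C=6, G=3
AT pairs contribute 4, GC pairs contribute 9.
Tm = 4·9 + 2·4 = 36 + 8 = 44°C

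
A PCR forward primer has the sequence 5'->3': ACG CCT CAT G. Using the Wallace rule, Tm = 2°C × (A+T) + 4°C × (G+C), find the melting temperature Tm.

32°C

Scanning the sequence gives A=2, C=4, T=2, G=2.
A+T = 4, G+C = 6
Tm = 4·6 + 2·4 = 24 + 8 = 32°C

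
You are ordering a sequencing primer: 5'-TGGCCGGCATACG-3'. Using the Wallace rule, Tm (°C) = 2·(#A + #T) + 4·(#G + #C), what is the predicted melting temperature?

44°C

Scanning the sequence gives C=4, T=2, A=2, G=5.
So N_AT = 4 and N_GC = 9.
Tm = 2×4 + 4×9 = 44°C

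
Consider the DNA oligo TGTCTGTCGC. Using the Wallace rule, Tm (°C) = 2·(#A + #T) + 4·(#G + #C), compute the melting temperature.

Scanning the sequence gives T=4, A=0, G=3, C=3.
AT pairs contribute 4, GC pairs contribute 6.
Tm = 2×4 + 4×6 = 32°C

32°C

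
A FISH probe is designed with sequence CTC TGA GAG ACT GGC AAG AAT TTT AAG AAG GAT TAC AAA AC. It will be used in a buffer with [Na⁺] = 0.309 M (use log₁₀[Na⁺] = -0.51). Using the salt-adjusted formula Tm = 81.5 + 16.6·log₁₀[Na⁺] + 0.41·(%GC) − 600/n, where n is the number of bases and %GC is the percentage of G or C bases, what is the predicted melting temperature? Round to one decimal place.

Length n = 41. Scanning the sequence gives C=6, G=9, A=17, T=9.
G+C = 15, so %GC = 15/41 × 100 = 36.585%
Salt term: 16.6 × (-0.51) = -8.466
GC term: 0.41 × 36.585 = 15; length term: −600/41 = −14.634
Tm = 81.5 + (-8.466) + 15 − 14.634 = 73.4 → 73.4°C

73.4°C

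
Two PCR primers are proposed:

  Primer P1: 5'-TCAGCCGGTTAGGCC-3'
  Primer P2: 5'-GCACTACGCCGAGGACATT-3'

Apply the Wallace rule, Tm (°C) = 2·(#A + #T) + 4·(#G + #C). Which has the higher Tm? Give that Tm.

Primer P2, 60°C

Primer P1: A+T=5, G+C=10 → Tm = 2(5)+4(10) = 50°C
Primer P2: A+T=8, G+C=11 → Tm = 2(8)+4(11) = 60°C
50°C vs 60°C → primer P2 is higher.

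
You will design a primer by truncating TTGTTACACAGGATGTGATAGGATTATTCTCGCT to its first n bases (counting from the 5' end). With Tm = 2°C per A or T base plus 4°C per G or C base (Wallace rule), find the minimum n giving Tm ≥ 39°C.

n = 15

First 14 bases: TTGTTACACAGGAT → Tm = 38°C (< 39°C)
First 15 bases: TTGTTACACAGGATG → Tm = 42°C (≥ 39°C)
Each additional base adds 2°C (A/T) or 4°C (G/C), so Tm is non-decreasing in n; n = 15 is the first length to reach 39°C.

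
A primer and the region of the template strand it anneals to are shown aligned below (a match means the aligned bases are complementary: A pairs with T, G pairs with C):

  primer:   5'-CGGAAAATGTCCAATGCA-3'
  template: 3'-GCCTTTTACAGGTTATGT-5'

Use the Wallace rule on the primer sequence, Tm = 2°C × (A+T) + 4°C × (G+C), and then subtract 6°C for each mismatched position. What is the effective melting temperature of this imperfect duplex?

46°C

Primer base counts: A=7, T=3, G=4, C=4 → A+T=10, G+C=8
Perfect-match Tm = 2(10) + 4(8) = 20 + 32 = 52°C
Mismatches (positions where the bases are not complementary): 1 (at position 16)
Effective Tm = 52 − 1×6 = 52 − 6 = 46°C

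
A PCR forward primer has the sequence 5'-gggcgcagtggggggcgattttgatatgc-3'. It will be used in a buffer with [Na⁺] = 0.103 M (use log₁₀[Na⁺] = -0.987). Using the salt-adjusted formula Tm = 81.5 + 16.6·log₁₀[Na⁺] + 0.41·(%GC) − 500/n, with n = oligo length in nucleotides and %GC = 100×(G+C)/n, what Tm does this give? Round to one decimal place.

Length n = 29. Scanning the sequence gives C=4, T=7, A=4, G=14.
G+C = 18, so %GC = 18/29 × 100 = 62.069%
Salt term: 16.6 × (-0.987) = -16.384
GC term: 0.41 × 62.069 = 25.448; length term: −500/29 = −17.241
Tm = 81.5 + (-16.384) + 25.448 − 17.241 = 73.323 → 73.3°C

73.3°C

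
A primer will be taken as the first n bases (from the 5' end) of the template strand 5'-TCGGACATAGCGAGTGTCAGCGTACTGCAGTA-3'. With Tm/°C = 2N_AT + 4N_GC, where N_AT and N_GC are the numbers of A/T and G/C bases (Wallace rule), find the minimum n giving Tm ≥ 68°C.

First 21 bases: TCGGACATAGCGAGTGTCAGC → Tm = 66°C (< 68°C)
First 22 bases: TCGGACATAGCGAGTGTCAGCG → Tm = 70°C (≥ 68°C)
Since every base adds ≥2°C, Tm only increases with n, so the threshold is first crossed at n = 22.

n = 22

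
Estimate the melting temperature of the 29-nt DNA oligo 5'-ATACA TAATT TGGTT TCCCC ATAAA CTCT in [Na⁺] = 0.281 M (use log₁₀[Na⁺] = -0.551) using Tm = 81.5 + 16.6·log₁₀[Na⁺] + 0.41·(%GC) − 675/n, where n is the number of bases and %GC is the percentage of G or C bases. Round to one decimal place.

61.8°C

Length n = 29. Scanning the sequence gives A=9, C=7, G=2, T=11.
G+C = 9, so %GC = 9/29 × 100 = 31.034%
Salt term: 16.6 × (-0.551) = -9.147
GC term: 0.41 × 31.034 = 12.724; length term: −675/29 = −23.276
Tm = 81.5 + (-9.147) + 12.724 − 23.276 = 61.801 → 61.8°C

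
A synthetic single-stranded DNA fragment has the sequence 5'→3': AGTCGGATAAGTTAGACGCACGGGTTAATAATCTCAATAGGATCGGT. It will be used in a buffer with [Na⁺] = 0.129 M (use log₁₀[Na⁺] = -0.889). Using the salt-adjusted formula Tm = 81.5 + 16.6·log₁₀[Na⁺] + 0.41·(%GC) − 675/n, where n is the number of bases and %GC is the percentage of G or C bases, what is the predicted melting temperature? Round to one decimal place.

Length n = 47. Scanning the sequence gives C=7, G=13, A=15, T=12.
G+C = 20, so %GC = 20/47 × 100 = 42.553%
Salt term: 16.6 × (-0.889) = -14.757
GC term: 0.41 × 42.553 = 17.447; length term: −675/47 = −14.362
Tm = 81.5 + (-14.757) + 17.447 − 14.362 = 69.828 → 69.8°C

69.8°C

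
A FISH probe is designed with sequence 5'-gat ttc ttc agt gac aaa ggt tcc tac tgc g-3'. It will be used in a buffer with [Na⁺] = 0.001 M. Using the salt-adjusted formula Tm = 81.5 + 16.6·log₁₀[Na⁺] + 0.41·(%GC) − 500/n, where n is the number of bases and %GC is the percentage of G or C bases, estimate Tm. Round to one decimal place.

Length n = 31. Scanning the sequence gives G=7, A=7, T=10, C=7.
G+C = 14, so %GC = 14/31 × 100 = 45.161%
Salt term: 16.6 × (-3) = -49.8
GC term: 0.41 × 45.161 = 18.516; length term: −500/31 = −16.129
Tm = 81.5 + (-49.8) + 18.516 − 16.129 = 34.087 → 34.1°C

34.1°C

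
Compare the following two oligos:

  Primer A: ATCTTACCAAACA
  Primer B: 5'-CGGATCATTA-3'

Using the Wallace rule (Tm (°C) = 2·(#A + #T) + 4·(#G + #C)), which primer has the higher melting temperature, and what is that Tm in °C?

Primer A, 34°C

Primer A: A+T=9, G+C=4 → Tm = 2(9)+4(4) = 34°C
Primer B: A+T=6, G+C=4 → Tm = 2(6)+4(4) = 28°C
34°C vs 28°C → primer A is higher.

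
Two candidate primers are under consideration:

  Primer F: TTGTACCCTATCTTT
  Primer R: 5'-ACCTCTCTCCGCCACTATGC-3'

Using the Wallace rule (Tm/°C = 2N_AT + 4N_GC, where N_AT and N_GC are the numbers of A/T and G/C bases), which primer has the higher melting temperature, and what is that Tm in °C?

Primer R, 64°C

Primer F: A+T=10, G+C=5 → Tm = 2(10)+4(5) = 40°C
Primer R: A+T=8, G+C=12 → Tm = 2(8)+4(12) = 64°C
40°C vs 64°C → primer R is higher.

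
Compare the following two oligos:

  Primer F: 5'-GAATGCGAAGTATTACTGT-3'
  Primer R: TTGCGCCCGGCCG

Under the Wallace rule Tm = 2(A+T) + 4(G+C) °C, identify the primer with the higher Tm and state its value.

Primer F, 52°C

Primer F: A+T=12, G+C=7 → Tm = 2(12)+4(7) = 52°C
Primer R: A+T=2, G+C=11 → Tm = 2(2)+4(11) = 48°C
52°C vs 48°C → primer F is higher.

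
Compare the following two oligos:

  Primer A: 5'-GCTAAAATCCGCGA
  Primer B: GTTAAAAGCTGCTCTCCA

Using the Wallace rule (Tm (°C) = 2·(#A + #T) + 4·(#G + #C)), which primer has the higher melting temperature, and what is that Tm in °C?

Primer A: A+T=7, G+C=7 → Tm = 2(7)+4(7) = 42°C
Primer B: A+T=10, G+C=8 → Tm = 2(10)+4(8) = 52°C
42°C vs 52°C → primer B is higher.

Primer B, 52°C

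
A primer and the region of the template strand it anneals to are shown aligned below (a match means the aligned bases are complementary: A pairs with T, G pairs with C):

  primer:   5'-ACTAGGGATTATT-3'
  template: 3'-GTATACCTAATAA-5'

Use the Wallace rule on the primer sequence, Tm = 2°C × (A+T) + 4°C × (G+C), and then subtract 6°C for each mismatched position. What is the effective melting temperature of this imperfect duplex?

Primer base counts: A=4, T=5, G=3, C=1 → A+T=9, G+C=4
Perfect-match Tm = 2(9) + 4(4) = 18 + 16 = 34°C
Mismatches (positions where the bases are not complementary): 3 (at positions 1, 2, 5)
Effective Tm = 34 − 3×6 = 34 − 18 = 16°C

16°C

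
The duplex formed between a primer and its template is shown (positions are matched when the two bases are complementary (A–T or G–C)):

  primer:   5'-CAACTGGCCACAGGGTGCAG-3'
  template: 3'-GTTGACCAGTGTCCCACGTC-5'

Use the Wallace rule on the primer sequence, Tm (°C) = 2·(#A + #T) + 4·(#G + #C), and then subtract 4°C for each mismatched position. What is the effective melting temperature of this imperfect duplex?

62°C

Primer base counts: A=5, T=2, G=7, C=6 → A+T=7, G+C=13
Perfect-match Tm = 2(7) + 4(13) = 14 + 52 = 66°C
Mismatches (positions where the bases are not complementary): 1 (at position 8)
Effective Tm = 66 − 1×4 = 66 − 4 = 62°C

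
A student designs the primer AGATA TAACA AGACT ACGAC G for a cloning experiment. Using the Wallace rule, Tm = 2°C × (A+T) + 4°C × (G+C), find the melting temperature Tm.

Scanning the sequence gives G=4, C=4, A=10, T=3.
A+T = 13, G+C = 8
Tm = 4·8 + 2·13 = 32 + 26 = 58°C

58°C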